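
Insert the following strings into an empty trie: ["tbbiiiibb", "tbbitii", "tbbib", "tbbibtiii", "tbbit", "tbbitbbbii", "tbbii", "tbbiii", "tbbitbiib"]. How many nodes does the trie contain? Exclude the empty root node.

25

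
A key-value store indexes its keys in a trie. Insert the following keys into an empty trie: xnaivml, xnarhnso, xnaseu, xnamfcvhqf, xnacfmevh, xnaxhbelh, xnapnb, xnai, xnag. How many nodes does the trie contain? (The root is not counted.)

38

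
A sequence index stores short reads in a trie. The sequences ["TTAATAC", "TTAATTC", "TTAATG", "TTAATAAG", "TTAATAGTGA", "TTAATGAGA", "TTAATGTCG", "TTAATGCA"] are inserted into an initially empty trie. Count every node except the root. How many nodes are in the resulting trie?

24

Count nodes per top-level branch (shared prefixes stored once):
  'T'-branch (TTAATAAG, TTAATAC, TTAATAGTGA, TTAATG, TTAATGAGA, TTAATGCA, TTAATGTCG, TTAATTC): 24 nodes
Sum: 24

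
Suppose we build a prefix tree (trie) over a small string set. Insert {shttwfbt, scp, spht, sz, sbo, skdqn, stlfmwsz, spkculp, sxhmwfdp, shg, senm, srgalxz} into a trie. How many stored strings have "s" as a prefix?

12

Traverse to the node for "s", then collect every word in that subtree.
Words under "s": sbo, scp, senm, shg, shttwfbt, skdqn, spht, spkculp, srgalxz, stlfmwsz, sxhmwfdp, sz
Count: 12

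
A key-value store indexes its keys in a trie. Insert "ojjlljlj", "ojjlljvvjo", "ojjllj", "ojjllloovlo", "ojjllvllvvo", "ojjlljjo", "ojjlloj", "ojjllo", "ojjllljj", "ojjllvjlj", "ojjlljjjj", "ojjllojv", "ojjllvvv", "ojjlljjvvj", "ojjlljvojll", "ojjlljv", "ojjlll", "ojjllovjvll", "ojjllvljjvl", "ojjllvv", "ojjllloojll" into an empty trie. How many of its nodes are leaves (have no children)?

Leaves are exactly the stored words that no other stored word extends.
Those words: "ojjlljjjj", "ojjlljjo", "ojjlljjvvj", "ojjlljlj", "ojjlljvojll", "ojjlljvvjo", "ojjllljj", "ojjllloojll", "ojjllloovlo", "ojjllojv", "ojjllovjvll", "ojjllvjlj", "ojjllvljjvl", "ojjllvllvvo", "ojjllvvv"
Leaf count: 15

15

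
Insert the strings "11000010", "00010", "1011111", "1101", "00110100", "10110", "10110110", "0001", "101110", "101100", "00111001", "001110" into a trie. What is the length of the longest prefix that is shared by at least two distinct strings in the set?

6

The deepest shared node is where two words last agree before diverging.
"001110" and "00111001" agree on "001110" (6 characters) before diverging; nothing deeper is shared.
Longest shared-prefix length: 6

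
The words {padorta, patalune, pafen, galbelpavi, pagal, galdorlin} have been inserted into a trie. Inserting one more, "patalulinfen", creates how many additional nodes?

"patalu" is already a path in the trie; the remaining "linfen" must be added.
So 12 − 6 = 6 new nodes.

6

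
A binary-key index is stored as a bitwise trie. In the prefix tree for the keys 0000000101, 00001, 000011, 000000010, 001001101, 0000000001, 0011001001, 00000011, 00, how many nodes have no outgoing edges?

6

Leaves are exactly the stored words that no other stored word extends.
Those words: "0000000001", "0000000101", "00000011", "000011", "001001101", "0011001001"
Leaf count: 6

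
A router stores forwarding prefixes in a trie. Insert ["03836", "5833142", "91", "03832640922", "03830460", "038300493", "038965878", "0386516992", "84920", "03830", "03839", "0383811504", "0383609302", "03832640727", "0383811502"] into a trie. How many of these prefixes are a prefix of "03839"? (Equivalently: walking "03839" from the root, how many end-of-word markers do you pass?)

Walk "03839" from the root; an end-of-word marker is hit whenever a stored word is a prefix of "03839".
Prefixes of the query that are stored words: "03839"
Count: 1

1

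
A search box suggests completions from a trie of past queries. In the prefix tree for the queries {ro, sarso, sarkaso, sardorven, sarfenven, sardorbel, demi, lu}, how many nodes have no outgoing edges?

Leaves are exactly the stored words that no other stored word extends.
Those words: "demi", "lu", "ro", "sardorbel", "sardorven", "sarfenven", "sarkaso", "sarso"
Leaf count: 8

8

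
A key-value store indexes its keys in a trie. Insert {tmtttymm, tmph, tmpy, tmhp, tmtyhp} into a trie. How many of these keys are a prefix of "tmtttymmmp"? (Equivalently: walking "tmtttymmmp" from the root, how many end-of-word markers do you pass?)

1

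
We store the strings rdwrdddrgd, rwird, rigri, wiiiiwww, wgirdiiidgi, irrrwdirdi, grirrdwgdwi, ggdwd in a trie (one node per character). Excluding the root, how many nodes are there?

61

Insert word by word; a character creates a node only if that edge doesn't already exist:
  "rdwrdddrgd" → 10 new (r, d, w, r, d, d, d, r, g, d)
  "rwird" → prefix "r" already present; 4 new (w, i, r, d)
  "rigri" → prefix "r" already present; 4 new (i, g, r, i)
  "wiiiiwww" → 8 new (w, i, i, i, i, w, w, w)
  "wgirdiiidgi" → prefix "w" already present; 10 new (g, i, r, d, i, i, i, d, g, i)
  "irrrwdirdi" → 10 new (i, r, r, r, w, d, i, r, d, i)
  "grirrdwgdwi" → 11 new (g, r, i, r, r, d, w, g, d, w, i)
  "ggdwd" → prefix "g" already present; 4 new (g, d, w, d)
Total nodes = 10 + 4 + 4 + 8 + 10 + 10 + 11 + 4 = 61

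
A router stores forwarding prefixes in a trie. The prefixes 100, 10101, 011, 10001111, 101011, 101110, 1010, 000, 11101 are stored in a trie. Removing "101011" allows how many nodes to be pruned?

1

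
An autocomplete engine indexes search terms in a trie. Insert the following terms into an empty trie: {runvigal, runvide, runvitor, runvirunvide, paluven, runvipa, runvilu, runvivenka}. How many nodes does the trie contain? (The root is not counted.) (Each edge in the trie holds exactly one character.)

36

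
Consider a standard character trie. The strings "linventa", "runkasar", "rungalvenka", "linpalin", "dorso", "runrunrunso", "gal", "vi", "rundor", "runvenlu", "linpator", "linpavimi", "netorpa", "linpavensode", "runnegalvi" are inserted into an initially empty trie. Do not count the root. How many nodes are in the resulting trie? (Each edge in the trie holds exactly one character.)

82

Insert word by word; a character creates a node only if that edge doesn't already exist:
  "linventa" → 8 new (l, i, n, v, e, n, t, a)
  "runkasar" → 8 new (r, u, n, k, a, s, a, r)
  "rungalvenka" → prefix "run" already present; 8 new (g, a, l, v, e, n, k, a)
  "linpalin" → prefix "lin" already present; 5 new (p, a, l, i, n)
  "dorso" → 5 new (d, o, r, s, o)
  "runrunrunso" → prefix "run" already present; 8 new (r, u, n, r, u, n, s, o)
  "gal" → 3 new (g, a, l)
  "vi" → 2 new (v, i)
  "rundor" → prefix "run" already present; 3 new (d, o, r)
  "runvenlu" → prefix "run" already present; 5 new (v, e, n, l, u)
  "linpator" → prefix "linpa" already present; 3 new (t, o, r)
  "linpavimi" → prefix "linpa" already present; 4 new (v, i, m, i)
  "netorpa" → 7 new (n, e, t, o, r, p, a)
  "linpavensode" → prefix "linpav" already present; 6 new (e, n, s, o, d, e)
  "runnegalvi" → prefix "run" already present; 7 new (n, e, g, a, l, v, i)
Total nodes = 8 + 8 + 8 + 5 + 5 + 8 + 3 + 2 + 3 + 5 + 3 + 4 + 7 + 6 + 7 = 82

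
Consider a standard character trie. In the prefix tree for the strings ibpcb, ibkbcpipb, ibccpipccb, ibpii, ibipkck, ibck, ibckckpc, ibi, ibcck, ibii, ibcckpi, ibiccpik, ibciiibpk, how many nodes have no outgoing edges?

A leaf is a node with no children — equivalently, the end of a word that is not a proper prefix of any other stored word.
Those words: "ibcckpi", "ibccpipccb", "ibciiibpk", "ibckckpc", "ibiccpik", "ibii", "ibipkck", "ibkbcpipb", "ibpcb", "ibpii"
Leaf count: 10

10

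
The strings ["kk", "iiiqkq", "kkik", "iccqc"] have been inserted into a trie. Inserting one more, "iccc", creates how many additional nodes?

The longest prefix of "iccc" already in the trie is "icc" (length 3).
Each of the 1 remaining characters creates one node.

1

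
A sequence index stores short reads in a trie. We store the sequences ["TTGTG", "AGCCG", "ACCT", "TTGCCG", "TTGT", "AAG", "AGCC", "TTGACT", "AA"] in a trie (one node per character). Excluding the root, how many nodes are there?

Trace insertions, counting only characters that open a new branch:
  "TTGTG" → 5 new (T, T, G, T, G)
  "AGCCG" → 5 new (A, G, C, C, G)
  "ACCT" → prefix "A" already present; 3 new (C, C, T)
  "TTGCCG" → prefix "TTG" already present; 3 new (C, C, G)
  "TTGT" → prefix "TTGT" already present; 0 new (none)
  "AAG" → prefix "A" already present; 2 new (A, G)
  "AGCC" → prefix "AGCC" already present; 0 new (none)
  "TTGACT" → prefix "TTG" already present; 3 new (A, C, T)
  "AA" → prefix "AA" already present; 0 new (none)
Total nodes = 5 + 5 + 3 + 3 + 0 + 2 + 0 + 3 + 0 = 21

21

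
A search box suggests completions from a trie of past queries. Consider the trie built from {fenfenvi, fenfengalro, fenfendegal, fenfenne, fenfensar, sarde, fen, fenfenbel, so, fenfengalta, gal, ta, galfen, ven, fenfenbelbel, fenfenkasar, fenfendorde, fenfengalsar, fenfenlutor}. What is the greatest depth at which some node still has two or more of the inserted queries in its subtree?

Equivalently: take the maximum, over all pairs, of their longest common prefix length.
"fenfenbel" and "fenfenbelbel" agree on "fenfenbel" (9 characters) before diverging; nothing deeper is shared.
Longest shared-prefix length: 9

9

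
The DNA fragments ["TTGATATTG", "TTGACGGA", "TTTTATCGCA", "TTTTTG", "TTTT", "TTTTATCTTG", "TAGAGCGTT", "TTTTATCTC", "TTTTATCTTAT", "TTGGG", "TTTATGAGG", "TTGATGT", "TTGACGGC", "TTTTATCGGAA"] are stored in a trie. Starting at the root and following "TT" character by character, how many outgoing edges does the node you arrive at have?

2

Follow the path "TT" to its node, then look at its outgoing edges.
Characters that immediately follow "TT" among the stored strings: {G, T}.
That node has 2 child edges.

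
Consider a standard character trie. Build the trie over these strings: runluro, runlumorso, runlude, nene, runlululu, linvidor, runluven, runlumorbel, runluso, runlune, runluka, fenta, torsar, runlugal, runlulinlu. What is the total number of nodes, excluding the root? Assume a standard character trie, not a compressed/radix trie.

60

Trace insertions, counting only characters that open a new branch:
  "runluro" → 7 new (r, u, n, l, u, r, o)
  "runlumorso" → prefix "runlu" already present; 5 new (m, o, r, s, o)
  "runlude" → prefix "runlu" already present; 2 new (d, e)
  "nene" → 4 new (n, e, n, e)
  "runlululu" → prefix "runlu" already present; 4 new (l, u, l, u)
  "linvidor" → 8 new (l, i, n, v, i, d, o, r)
  "runluven" → prefix "runlu" already present; 3 new (v, e, n)
  "runlumorbel" → prefix "runlumor" already present; 3 new (b, e, l)
  "runluso" → prefix "runlu" already present; 2 new (s, o)
  "runlune" → prefix "runlu" already present; 2 new (n, e)
  "runluka" → prefix "runlu" already present; 2 new (k, a)
  "fenta" → 5 new (f, e, n, t, a)
  "torsar" → 6 new (t, o, r, s, a, r)
  "runlugal" → prefix "runlu" already present; 3 new (g, a, l)
  "runlulinlu" → prefix "runlul" already present; 4 new (i, n, l, u)
Total nodes = 7 + 5 + 2 + 4 + 4 + 8 + 3 + 3 + 2 + 2 + 2 + 5 + 6 + 3 + 4 = 60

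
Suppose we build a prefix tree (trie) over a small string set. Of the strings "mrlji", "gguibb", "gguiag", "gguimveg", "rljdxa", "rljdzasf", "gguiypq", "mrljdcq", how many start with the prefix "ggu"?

4

Walk to "ggu"; the words in its subtree are exactly those with that prefix.
Words under "ggu": gguiag, gguibb, gguimveg, gguiypq
Count: 4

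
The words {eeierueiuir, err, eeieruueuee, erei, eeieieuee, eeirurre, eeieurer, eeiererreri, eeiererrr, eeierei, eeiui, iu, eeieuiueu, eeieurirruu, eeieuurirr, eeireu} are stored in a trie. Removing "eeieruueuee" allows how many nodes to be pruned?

A node on "eeieruueuee"'s path can go only if nothing else ends at it or branches off below it.
The suffix "ueuee" (5 nodes) is used only by "eeieruueuee"; the node for "eeieru" still has the child "e", so pruning stops there.
Nodes removed: 5

5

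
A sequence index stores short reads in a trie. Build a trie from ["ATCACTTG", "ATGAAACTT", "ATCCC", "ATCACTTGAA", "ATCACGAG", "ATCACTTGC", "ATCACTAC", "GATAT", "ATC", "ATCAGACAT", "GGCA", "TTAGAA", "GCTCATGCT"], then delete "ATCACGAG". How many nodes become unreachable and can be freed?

After clearing the end-marker at "ATCACGAG", prune upward until reaching a node still needed by another word.
The suffix "GAG" (3 nodes) is used only by "ATCACGAG"; the node for "ATCAC" still has the child "T", so pruning stops there.
Nodes removed: 3

3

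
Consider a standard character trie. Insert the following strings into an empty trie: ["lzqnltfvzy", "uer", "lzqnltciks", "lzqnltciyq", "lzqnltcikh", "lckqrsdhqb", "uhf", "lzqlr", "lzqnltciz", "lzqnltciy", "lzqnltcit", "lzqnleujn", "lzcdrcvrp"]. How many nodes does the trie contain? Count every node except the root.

For each word, the new-node count is its length minus the longest prefix already in the trie:
  "lzqnltfvzy" → 10 new (l, z, q, n, l, t, f, v, z, y)
  "uer" → 3 new (u, e, r)
  "lzqnltciks" → prefix "lzqnlt" already present; 4 new (c, i, k, s)
  "lzqnltciyq" → prefix "lzqnltci" already present; 2 new (y, q)
  "lzqnltcikh" → prefix "lzqnltcik" already present; 1 new (h)
  "lckqrsdhqb" → prefix "l" already present; 9 new (c, k, q, r, s, d, h, q, b)
  "uhf" → prefix "u" already present; 2 new (h, f)
  "lzqlr" → prefix "lzq" already present; 2 new (l, r)
  "lzqnltciz" → prefix "lzqnltci" already present; 1 new (z)
  "lzqnltciy" → prefix "lzqnltciy" already present; 0 new (none)
  "lzqnltcit" → prefix "lzqnltci" already present; 1 new (t)
  "lzqnleujn" → prefix "lzqnl" already present; 4 new (e, u, j, n)
  "lzcdrcvrp" → prefix "lz" already present; 7 new (c, d, r, c, v, r, p)
Total nodes = 10 + 3 + 4 + 2 + 1 + 9 + 2 + 2 + 1 + 0 + 1 + 4 + 7 = 46

46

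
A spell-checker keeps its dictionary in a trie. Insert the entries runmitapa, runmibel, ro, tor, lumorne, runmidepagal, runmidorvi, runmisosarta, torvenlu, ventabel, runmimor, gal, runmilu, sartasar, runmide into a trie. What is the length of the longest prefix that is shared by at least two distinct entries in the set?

The deepest shared node is where two words last agree before diverging.
"runmide" and "runmidepagal" agree on "runmide" (7 characters) before diverging; nothing deeper is shared.
Longest shared-prefix length: 7

7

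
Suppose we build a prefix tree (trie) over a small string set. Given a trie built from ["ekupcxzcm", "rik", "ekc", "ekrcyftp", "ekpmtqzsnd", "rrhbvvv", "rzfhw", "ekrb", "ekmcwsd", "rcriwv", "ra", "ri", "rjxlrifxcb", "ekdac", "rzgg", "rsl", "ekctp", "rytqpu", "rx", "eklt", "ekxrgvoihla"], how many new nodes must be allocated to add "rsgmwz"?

4

The longest prefix of "rsgmwz" already in the trie is "rs" (length 2).
Each of the 4 remaining characters creates one node.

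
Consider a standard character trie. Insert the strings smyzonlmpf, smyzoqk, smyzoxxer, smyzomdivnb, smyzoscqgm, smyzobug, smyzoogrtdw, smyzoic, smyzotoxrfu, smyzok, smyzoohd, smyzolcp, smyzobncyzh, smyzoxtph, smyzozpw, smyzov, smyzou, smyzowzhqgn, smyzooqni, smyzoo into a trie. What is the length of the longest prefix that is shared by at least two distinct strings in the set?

6

Equivalently: take the maximum, over all pairs, of their longest common prefix length.
e.g. "smyzobncyzh" and "smyzobug" share the prefix "smyzob" of length 6; no pair shares a longer one.
Longest shared-prefix length: 6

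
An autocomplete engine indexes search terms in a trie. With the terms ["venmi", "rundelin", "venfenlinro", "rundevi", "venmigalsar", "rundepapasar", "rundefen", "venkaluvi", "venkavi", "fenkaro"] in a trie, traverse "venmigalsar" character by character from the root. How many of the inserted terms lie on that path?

Traverse "venmigalsar" character by character; count nodes along the way that are marked as word ends.
Prefixes of the query that are stored words: "venmi", "venmigalsar"
Count: 2

2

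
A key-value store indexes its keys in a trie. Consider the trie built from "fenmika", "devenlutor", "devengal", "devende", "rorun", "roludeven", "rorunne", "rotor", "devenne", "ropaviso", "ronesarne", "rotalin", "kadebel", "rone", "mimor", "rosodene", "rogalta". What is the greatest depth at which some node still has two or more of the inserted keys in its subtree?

Equivalently: take the maximum, over all pairs, of their longest common prefix length.
"devende" and "devengal" agree on "deven" (5 characters) before diverging; nothing deeper is shared.
Longest shared-prefix length: 5

5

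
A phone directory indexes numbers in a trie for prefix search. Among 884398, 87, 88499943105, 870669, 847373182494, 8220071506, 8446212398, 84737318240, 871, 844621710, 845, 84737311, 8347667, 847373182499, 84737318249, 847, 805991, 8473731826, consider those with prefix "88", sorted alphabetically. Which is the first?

DFS of the "88" subtree visits, in order: "884398", "88499943105"
The 1st is 884398.

884398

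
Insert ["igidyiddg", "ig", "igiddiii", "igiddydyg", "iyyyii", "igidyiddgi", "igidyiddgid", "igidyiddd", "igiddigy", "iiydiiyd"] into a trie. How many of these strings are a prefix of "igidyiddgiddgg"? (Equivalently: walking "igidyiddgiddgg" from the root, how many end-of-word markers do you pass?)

4

Check each prefix of "igidyiddgiddgg" against the stored set — each match is an end-marker on the path.
Prefixes of the query that are stored words: "ig", "igidyiddg", "igidyiddgi", "igidyiddgid"
Count: 4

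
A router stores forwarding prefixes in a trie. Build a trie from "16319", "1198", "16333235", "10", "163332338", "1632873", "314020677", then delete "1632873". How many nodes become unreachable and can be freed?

4

Walk "1632873" from the leaf back toward the root, removing each node that no remaining word uses.
The suffix "2873" (4 nodes) is used only by "1632873"; the node for "163" still has the child "1", so pruning stops there.
Nodes removed: 4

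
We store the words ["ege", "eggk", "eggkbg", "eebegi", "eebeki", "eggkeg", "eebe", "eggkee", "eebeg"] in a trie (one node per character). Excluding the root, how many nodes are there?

Trace insertions, counting only characters that open a new branch:
  "ege" → 3 new (e, g, e)
  "eggk" → prefix "eg" already present; 2 new (g, k)
  "eggkbg" → prefix "eggk" already present; 2 new (b, g)
  "eebegi" → prefix "e" already present; 5 new (e, b, e, g, i)
  "eebeki" → prefix "eebe" already present; 2 new (k, i)
  "eggkeg" → prefix "eggk" already present; 2 new (e, g)
  "eebe" → prefix "eebe" already present; 0 new (none)
  "eggkee" → prefix "eggke" already present; 1 new (e)
  "eebeg" → prefix "eebeg" already present; 0 new (none)
Total nodes = 3 + 2 + 2 + 5 + 2 + 2 + 0 + 1 + 0 = 17

17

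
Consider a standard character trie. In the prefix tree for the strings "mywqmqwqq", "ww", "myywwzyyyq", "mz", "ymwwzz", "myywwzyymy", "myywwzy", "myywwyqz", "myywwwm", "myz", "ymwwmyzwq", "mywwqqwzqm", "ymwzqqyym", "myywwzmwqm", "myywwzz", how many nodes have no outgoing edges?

A leaf is a node with no children — equivalently, the end of a word that is not a proper prefix of any other stored word.
Those words: "mywqmqwqq", "mywwqqwzqm", "myywwwm", "myywwyqz", "myywwzmwqm", "myywwzyymy", "myywwzyyyq", "myywwzz", "myz", "mz", "ww", "ymwwmyzwq", "ymwwzz", "ymwzqqyym"
Leaf count: 14

14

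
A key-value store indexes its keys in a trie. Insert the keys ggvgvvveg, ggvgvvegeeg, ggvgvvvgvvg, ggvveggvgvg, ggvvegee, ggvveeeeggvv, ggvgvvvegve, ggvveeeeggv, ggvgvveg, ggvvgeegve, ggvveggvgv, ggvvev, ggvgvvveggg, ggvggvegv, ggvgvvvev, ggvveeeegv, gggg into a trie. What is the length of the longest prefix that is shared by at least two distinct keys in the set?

The deepest shared node is where two words last agree before diverging.
e.g. "ggvveeeeggv" and "ggvveeeeggvv" share the prefix "ggvveeeeggv" of length 11; no pair shares a longer one.
Longest shared-prefix length: 11

11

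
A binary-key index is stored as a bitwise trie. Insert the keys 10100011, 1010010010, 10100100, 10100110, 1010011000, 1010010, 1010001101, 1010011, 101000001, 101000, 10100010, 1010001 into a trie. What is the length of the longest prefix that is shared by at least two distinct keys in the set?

8

The deepest shared node is where two words last agree before diverging.
e.g. "10100011" and "1010001101" share the prefix "10100011" of length 8; no pair shares a longer one.
Longest shared-prefix length: 8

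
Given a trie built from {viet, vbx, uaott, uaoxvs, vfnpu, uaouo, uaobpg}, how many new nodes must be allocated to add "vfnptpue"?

4

Walking "vfnptpue" from the root, the first 4 characters ("vfnp") follow existing edges; "t" is the first miss.
Each of the 4 remaining characters creates one node.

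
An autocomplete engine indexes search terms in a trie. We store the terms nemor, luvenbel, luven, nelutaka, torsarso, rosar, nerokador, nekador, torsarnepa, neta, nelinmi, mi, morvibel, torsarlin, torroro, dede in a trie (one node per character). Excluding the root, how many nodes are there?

For each word, the new-node count is its length minus the longest prefix already in the trie:
  "nemor" → 5 new (n, e, m, o, r)
  "luvenbel" → 8 new (l, u, v, e, n, b, e, l)
  "luven" → prefix "luven" already present; 0 new (none)
  "nelutaka" → prefix "ne" already present; 6 new (l, u, t, a, k, a)
  "torsarso" → 8 new (t, o, r, s, a, r, s, o)
  "rosar" → 5 new (r, o, s, a, r)
  "nerokador" → prefix "ne" already present; 7 new (r, o, k, a, d, o, r)
  "nekador" → prefix "ne" already present; 5 new (k, a, d, o, r)
  "torsarnepa" → prefix "torsar" already present; 4 new (n, e, p, a)
  "neta" → prefix "ne" already present; 2 new (t, a)
  "nelinmi" → prefix "nel" already present; 4 new (i, n, m, i)
  "mi" → 2 new (m, i)
  "morvibel" → prefix "m" already present; 7 new (o, r, v, i, b, e, l)
  "torsarlin" → prefix "torsar" already present; 3 new (l, i, n)
  "torroro" → prefix "tor" already present; 4 new (r, o, r, o)
  "dede" → 4 new (d, e, d, e)
Total nodes = 5 + 8 + 0 + 6 + 8 + 5 + 7 + 5 + 4 + 2 + 4 + 2 + 7 + 3 + 4 + 4 = 74

74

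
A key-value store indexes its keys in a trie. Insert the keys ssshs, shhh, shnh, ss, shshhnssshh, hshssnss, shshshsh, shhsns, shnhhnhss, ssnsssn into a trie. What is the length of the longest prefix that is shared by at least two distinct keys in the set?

Equivalently: take the maximum, over all pairs, of their longest common prefix length.
"shnh" and "shnhhnhss" agree on "shnh" (4 characters) before diverging; nothing deeper is shared.
Longest shared-prefix length: 4

4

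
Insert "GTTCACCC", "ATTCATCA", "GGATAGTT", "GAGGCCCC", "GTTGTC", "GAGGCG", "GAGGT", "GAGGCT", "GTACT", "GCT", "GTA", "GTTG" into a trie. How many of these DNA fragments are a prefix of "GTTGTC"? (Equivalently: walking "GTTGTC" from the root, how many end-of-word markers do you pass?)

2

Walk "GTTGTC" from the root; an end-of-word marker is hit whenever a stored word is a prefix of "GTTGTC".
Prefixes of the query that are stored words: "GTTG", "GTTGTC"
Count: 2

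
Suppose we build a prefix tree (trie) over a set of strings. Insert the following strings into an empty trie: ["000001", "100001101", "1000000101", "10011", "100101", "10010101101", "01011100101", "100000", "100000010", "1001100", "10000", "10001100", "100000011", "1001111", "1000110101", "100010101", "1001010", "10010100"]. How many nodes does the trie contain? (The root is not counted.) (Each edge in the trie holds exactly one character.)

Trace insertions, counting only characters that open a new branch:
  "000001" → 6 new (0, 0, 0, 0, 0, 1)
  "100001101" → 9 new (1, 0, 0, 0, 0, 1, 1, 0, 1)
  "1000000101" → prefix "10000" already present; 5 new (0, 0, 1, 0, 1)
  "10011" → prefix "100" already present; 2 new (1, 1)
  "100101" → prefix "1001" already present; 2 new (0, 1)
  "10010101101" → prefix "100101" already present; 5 new (0, 1, 1, 0, 1)
  "01011100101" → prefix "0" already present; 10 new (1, 0, 1, 1, 1, 0, 0, 1, 0, 1)
  "100000" → prefix "100000" already present; 0 new (none)
  "100000010" → prefix "100000010" already present; 0 new (none)
  "1001100" → prefix "10011" already present; 2 new (0, 0)
  "10000" → prefix "10000" already present; 0 new (none)
  "10001100" → prefix "1000" already present; 4 new (1, 1, 0, 0)
  "100000011" → prefix "10000001" already present; 1 new (1)
  "1001111" → prefix "10011" already present; 2 new (1, 1)
  "1000110101" → prefix "1000110" already present; 3 new (1, 0, 1)
  "100010101" → prefix "10001" already present; 4 new (0, 1, 0, 1)
  "1001010" → prefix "1001010" already present; 0 new (none)
  "10010100" → prefix "1001010" already present; 1 new (0)
Total nodes = 6 + 9 + 5 + 2 + 2 + 5 + 10 + 0 + 0 + 2 + 0 + 4 + 1 + 2 + 3 + 4 + 0 + 1 = 56

56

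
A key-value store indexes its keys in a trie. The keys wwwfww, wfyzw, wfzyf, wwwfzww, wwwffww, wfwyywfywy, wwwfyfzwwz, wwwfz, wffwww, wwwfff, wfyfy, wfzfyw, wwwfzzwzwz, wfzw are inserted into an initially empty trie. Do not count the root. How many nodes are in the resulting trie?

For each word, the new-node count is its length minus the longest prefix already in the trie:
  "wwwfww" → 6 new (w, w, w, f, w, w)
  "wfyzw" → prefix "w" already present; 4 new (f, y, z, w)
  "wfzyf" → prefix "wf" already present; 3 new (z, y, f)
  "wwwfzww" → prefix "wwwf" already present; 3 new (z, w, w)
  "wwwffww" → prefix "wwwf" already present; 3 new (f, w, w)
  "wfwyywfywy" → prefix "wf" already present; 8 new (w, y, y, w, f, y, w, y)
  "wwwfyfzwwz" → prefix "wwwf" already present; 6 new (y, f, z, w, w, z)
  "wwwfz" → prefix "wwwfz" already present; 0 new (none)
  "wffwww" → prefix "wf" already present; 4 new (f, w, w, w)
  "wwwfff" → prefix "wwwff" already present; 1 new (f)
  "wfyfy" → prefix "wfy" already present; 2 new (f, y)
  "wfzfyw" → prefix "wfz" already present; 3 new (f, y, w)
  "wwwfzzwzwz" → prefix "wwwfz" already present; 5 new (z, w, z, w, z)
  "wfzw" → prefix "wfz" already present; 1 new (w)
Total nodes = 6 + 4 + 3 + 3 + 3 + 8 + 6 + 0 + 4 + 1 + 2 + 3 + 5 + 1 = 49

49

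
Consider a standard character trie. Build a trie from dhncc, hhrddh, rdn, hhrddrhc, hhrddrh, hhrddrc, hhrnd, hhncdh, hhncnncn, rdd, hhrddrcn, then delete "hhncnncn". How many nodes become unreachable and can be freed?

4

A node on "hhncnncn"'s path can go only if nothing else ends at it or branches off below it.
The suffix "nncn" (4 nodes) is used only by "hhncnncn"; the node for "hhnc" still has the child "d", so pruning stops there.
Nodes removed: 4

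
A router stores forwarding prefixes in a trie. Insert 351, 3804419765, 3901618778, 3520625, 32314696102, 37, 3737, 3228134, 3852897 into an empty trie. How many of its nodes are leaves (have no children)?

Leaves are exactly the stored words that no other stored word extends.
Those words: "3228134", "32314696102", "351", "3520625", "3737", "3804419765", "3852897", "3901618778"
Leaf count: 8

8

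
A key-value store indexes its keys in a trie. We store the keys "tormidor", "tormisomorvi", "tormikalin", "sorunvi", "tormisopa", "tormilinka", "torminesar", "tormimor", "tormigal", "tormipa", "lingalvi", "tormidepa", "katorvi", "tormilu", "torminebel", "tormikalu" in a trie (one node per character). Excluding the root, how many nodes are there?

70

For each word, the new-node count is its length minus the longest prefix already in the trie:
  "tormidor" → 8 new (t, o, r, m, i, d, o, r)
  "tormisomorvi" → prefix "tormi" already present; 7 new (s, o, m, o, r, v, i)
  "tormikalin" → prefix "tormi" already present; 5 new (k, a, l, i, n)
  "sorunvi" → 7 new (s, o, r, u, n, v, i)
  "tormisopa" → prefix "tormiso" already present; 2 new (p, a)
  "tormilinka" → prefix "tormi" already present; 5 new (l, i, n, k, a)
  "torminesar" → prefix "tormi" already present; 5 new (n, e, s, a, r)
  "tormimor" → prefix "tormi" already present; 3 new (m, o, r)
  "tormigal" → prefix "tormi" already present; 3 new (g, a, l)
  "tormipa" → prefix "tormi" already present; 2 new (p, a)
  "lingalvi" → 8 new (l, i, n, g, a, l, v, i)
  "tormidepa" → prefix "tormid" already present; 3 new (e, p, a)
  "katorvi" → 7 new (k, a, t, o, r, v, i)
  "tormilu" → prefix "tormil" already present; 1 new (u)
  "torminebel" → prefix "tormine" already present; 3 new (b, e, l)
  "tormikalu" → prefix "tormikal" already present; 1 new (u)
Total nodes = 8 + 7 + 5 + 7 + 2 + 5 + 5 + 3 + 3 + 2 + 8 + 3 + 7 + 1 + 3 + 1 = 70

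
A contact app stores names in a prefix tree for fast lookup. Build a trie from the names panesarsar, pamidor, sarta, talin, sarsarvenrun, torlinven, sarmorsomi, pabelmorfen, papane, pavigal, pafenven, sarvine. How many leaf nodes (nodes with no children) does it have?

A leaf is a node with no children — equivalently, the end of a word that is not a proper prefix of any other stored word.
Those words: "pabelmorfen", "pafenven", "pamidor", "panesarsar", "papane", "pavigal", "sarmorsomi", "sarsarvenrun", "sarta", "sarvine", "talin", "torlinven"
Leaf count: 12

12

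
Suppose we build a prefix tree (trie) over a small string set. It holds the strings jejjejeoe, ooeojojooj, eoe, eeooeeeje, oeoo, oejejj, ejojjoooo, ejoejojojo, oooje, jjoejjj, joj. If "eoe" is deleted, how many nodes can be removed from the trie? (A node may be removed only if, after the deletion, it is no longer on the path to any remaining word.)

2

After clearing the end-marker at "eoe", prune upward until reaching a node still needed by another word.
The suffix "oe" (2 nodes) is used only by "eoe"; the node for "e" still has the child "e", so pruning stops there.
Nodes removed: 2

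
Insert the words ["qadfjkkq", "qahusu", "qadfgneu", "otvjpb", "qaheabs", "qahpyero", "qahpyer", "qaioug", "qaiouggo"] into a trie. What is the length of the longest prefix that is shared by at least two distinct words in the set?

Look for the deepest trie node that still has at least two words in its subtree.
e.g. "qahpyer" and "qahpyero" share the prefix "qahpyer" of length 7; no pair shares a longer one.
Longest shared-prefix length: 7

7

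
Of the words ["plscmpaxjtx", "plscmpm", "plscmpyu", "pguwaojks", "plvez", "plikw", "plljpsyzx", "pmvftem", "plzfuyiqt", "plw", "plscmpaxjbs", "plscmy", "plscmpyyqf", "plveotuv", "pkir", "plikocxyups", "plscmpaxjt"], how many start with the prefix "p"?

17

Filter for entries beginning with "p":
Words under "p": pguwaojks, pkir, plikocxyups, plikw, plljpsyzx, plscmpaxjbs, plscmpaxjt, plscmpaxjtx, plscmpm, plscmpyu, plscmpyyqf, plscmy, plveotuv, plvez, plw, plzfuyiqt, pmvftem
Count: 17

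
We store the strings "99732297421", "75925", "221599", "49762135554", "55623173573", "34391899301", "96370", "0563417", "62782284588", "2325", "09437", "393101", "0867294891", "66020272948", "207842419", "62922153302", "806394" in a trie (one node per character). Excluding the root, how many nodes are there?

131

Count nodes per top-level branch (shared prefixes stored once):
  '0'-branch (0563417, 0867294891, 09437): 20 nodes
  '2'-branch (207842419, 221599, 2325): 17 nodes
  '3'-branch (34391899301, 393101): 16 nodes
  '4'-branch (49762135554): 11 nodes
  '5'-branch (55623173573): 11 nodes
  '6'-branch (62782284588, 62922153302, 66020272948): 30 nodes
  '7'-branch (75925): 5 nodes
  '8'-branch (806394): 6 nodes
  '9'-branch (96370, 99732297421): 15 nodes
Sum: 131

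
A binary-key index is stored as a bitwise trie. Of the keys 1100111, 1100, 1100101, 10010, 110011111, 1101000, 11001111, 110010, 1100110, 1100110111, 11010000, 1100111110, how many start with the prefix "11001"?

8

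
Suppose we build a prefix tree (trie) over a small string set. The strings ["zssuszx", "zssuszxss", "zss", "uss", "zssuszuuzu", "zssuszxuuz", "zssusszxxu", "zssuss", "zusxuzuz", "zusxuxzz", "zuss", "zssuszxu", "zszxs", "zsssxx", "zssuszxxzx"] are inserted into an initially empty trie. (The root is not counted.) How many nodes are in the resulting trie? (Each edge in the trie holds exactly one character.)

44

Trace insertions, counting only characters that open a new branch:
  "zssuszx" → 7 new (z, s, s, u, s, z, x)
  "zssuszxss" → prefix "zssuszx" already present; 2 new (s, s)
  "zss" → prefix "zss" already present; 0 new (none)
  "uss" → 3 new (u, s, s)
  "zssuszuuzu" → prefix "zssusz" already present; 4 new (u, u, z, u)
  "zssuszxuuz" → prefix "zssuszx" already present; 3 new (u, u, z)
  "zssusszxxu" → prefix "zssus" already present; 5 new (s, z, x, x, u)
  "zssuss" → prefix "zssuss" already present; 0 new (none)
  "zusxuzuz" → prefix "z" already present; 7 new (u, s, x, u, z, u, z)
  "zusxuxzz" → prefix "zusxu" already present; 3 new (x, z, z)
  "zuss" → prefix "zus" already present; 1 new (s)
  "zssuszxu" → prefix "zssuszxu" already present; 0 new (none)
  "zszxs" → prefix "zs" already present; 3 new (z, x, s)
  "zsssxx" → prefix "zss" already present; 3 new (s, x, x)
  "zssuszxxzx" → prefix "zssuszx" already present; 3 new (x, z, x)
Total nodes = 7 + 2 + 0 + 3 + 4 + 3 + 5 + 0 + 7 + 3 + 1 + 0 + 3 + 3 + 3 = 44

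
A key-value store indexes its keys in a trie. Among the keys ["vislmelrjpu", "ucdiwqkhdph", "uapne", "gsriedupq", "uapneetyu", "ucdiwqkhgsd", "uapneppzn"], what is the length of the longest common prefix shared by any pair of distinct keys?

The deepest shared node is where two words last agree before diverging.
"ucdiwqkhdph" and "ucdiwqkhgsd" agree on "ucdiwqkh" (8 characters) before diverging; nothing deeper is shared.
Longest shared-prefix length: 8

8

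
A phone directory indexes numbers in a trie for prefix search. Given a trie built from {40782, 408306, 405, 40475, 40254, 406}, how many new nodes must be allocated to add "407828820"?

4

The longest prefix of "407828820" already in the trie is "40782" (length 5).
New nodes needed: |"407828820"| − 5 = 9 − 5 = 4.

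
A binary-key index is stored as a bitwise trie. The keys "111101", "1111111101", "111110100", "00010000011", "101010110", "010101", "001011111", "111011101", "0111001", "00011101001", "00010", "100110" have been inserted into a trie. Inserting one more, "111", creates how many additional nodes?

0

Every character of "111" already lies on an existing path (it is a prefix of some stored word).
No new nodes are needed: 0.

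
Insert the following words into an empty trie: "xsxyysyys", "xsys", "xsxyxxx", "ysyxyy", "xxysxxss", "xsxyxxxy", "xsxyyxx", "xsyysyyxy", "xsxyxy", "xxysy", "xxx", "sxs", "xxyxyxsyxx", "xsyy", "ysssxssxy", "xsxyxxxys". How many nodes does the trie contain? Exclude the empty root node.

For each word, the new-node count is its length minus the longest prefix already in the trie:
  "xsxyysyys" → 9 new (x, s, x, y, y, s, y, y, s)
  "xsys" → prefix "xs" already present; 2 new (y, s)
  "xsxyxxx" → prefix "xsxy" already present; 3 new (x, x, x)
  "ysyxyy" → 6 new (y, s, y, x, y, y)
  "xxysxxss" → prefix "x" already present; 7 new (x, y, s, x, x, s, s)
  "xsxyxxxy" → prefix "xsxyxxx" already present; 1 new (y)
  "xsxyyxx" → prefix "xsxyy" already present; 2 new (x, x)
  "xsyysyyxy" → prefix "xsy" already present; 6 new (y, s, y, y, x, y)
  "xsxyxy" → prefix "xsxyx" already present; 1 new (y)
  "xxysy" → prefix "xxys" already present; 1 new (y)
  "xxx" → prefix "xx" already present; 1 new (x)
  "sxs" → 3 new (s, x, s)
  "xxyxyxsyxx" → prefix "xxy" already present; 7 new (x, y, x, s, y, x, x)
  "xsyy" → prefix "xsyy" already present; 0 new (none)
  "ysssxssxy" → prefix "ys" already present; 7 new (s, s, x, s, s, x, y)
  "xsxyxxxys" → prefix "xsxyxxxy" already present; 1 new (s)
Total nodes = 9 + 2 + 3 + 6 + 7 + 1 + 2 + 6 + 1 + 1 + 1 + 3 + 7 + 0 + 7 + 1 = 57

57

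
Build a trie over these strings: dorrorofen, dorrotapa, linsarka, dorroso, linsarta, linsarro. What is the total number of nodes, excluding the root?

28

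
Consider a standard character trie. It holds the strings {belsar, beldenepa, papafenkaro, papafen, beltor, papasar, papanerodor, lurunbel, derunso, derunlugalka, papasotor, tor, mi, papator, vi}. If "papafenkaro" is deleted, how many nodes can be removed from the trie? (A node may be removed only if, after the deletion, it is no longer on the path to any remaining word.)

4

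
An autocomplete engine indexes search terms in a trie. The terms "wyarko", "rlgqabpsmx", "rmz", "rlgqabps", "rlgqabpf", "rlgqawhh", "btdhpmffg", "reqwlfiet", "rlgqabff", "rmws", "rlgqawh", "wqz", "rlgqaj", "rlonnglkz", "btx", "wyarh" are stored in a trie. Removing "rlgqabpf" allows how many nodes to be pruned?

1

A node on "rlgqabpf"'s path can go only if nothing else ends at it or branches off below it.
The suffix "f" (1 node) is used only by "rlgqabpf"; the node for "rlgqabp" still has the child "s", so pruning stops there.
Nodes removed: 1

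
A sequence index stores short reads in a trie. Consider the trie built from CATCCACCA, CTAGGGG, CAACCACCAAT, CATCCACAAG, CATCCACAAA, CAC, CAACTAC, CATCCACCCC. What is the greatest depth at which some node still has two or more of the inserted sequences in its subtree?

9

Look for the deepest trie node that still has at least two words in its subtree.
"CATCCACAAA" and "CATCCACAAG" agree on "CATCCACAA" (9 characters) before diverging; nothing deeper is shared.
Longest shared-prefix length: 9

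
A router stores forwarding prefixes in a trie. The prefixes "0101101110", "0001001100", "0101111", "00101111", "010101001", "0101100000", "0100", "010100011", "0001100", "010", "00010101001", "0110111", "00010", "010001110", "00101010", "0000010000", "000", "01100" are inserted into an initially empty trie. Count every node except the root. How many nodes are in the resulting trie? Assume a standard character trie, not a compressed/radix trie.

71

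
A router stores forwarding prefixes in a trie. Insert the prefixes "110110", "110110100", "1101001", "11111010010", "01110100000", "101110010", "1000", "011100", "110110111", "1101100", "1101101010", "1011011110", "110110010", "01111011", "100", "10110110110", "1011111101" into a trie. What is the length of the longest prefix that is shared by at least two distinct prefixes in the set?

Equivalently: take the maximum, over all pairs, of their longest common prefix length.
e.g. "110110100" and "1101101010" share the prefix "11011010" of length 8; no pair shares a longer one.
Longest shared-prefix length: 8

8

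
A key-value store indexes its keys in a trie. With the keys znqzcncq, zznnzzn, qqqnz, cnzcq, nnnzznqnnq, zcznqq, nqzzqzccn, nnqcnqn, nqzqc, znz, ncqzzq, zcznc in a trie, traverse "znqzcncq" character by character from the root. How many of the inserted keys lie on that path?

Traverse "znqzcncq" character by character; count nodes along the way that are marked as word ends.
Prefixes of the query that are stored words: "znqzcncq"
Count: 1

1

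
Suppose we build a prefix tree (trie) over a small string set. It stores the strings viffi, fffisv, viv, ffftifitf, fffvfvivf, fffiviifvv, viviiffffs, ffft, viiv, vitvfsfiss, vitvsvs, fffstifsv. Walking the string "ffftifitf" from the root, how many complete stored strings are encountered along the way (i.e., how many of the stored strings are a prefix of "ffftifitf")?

Traverse "ffftifitf" character by character; count nodes along the way that are marked as word ends.
Prefixes of the query that are stored words: "ffft", "ffftifitf"
Count: 2

2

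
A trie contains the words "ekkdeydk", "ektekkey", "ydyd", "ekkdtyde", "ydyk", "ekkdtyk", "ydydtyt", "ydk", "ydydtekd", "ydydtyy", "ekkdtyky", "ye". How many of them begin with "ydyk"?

Walk to "ydyk"; the words in its subtree are exactly those with that prefix.
Words under "ydyk": ydyk
Count: 1

1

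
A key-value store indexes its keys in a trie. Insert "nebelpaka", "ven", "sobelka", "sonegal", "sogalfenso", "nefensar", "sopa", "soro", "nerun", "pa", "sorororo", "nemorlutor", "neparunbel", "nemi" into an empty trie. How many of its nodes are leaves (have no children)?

13

A leaf is a node with no children — equivalently, the end of a word that is not a proper prefix of any other stored word.
Those words: "nebelpaka", "nefensar", "nemi", "nemorlutor", "neparunbel", "nerun", "pa", "sobelka", "sogalfenso", "sonegal", "sopa", "sorororo", "ven"
Leaf count: 13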